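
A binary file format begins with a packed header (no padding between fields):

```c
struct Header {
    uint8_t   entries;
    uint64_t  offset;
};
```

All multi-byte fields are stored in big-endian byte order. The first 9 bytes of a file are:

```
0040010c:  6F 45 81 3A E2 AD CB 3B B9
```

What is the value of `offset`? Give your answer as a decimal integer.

`offset` follows `entries` (1 byte), so it starts at byte offset 1 and occupies 8 bytes.
Bytes at offsets 1..8: 45 81 3A E2 AD CB 3B B9.
Big-endian stores the most-significant byte at the lowest address.
The bytes are already most-significant first: 0x45813AE2ADCB3BB9.
0x45813AE2ADCB3BB9 = 5008349005865499577.

5008349005865499577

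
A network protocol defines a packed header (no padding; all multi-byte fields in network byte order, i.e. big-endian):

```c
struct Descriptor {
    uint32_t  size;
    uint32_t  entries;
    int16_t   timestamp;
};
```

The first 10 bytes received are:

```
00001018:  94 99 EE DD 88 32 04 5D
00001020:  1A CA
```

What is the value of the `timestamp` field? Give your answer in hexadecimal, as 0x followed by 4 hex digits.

0x1ACA

`timestamp` follows `size` (4 B), `entries` (4 B), so it starts at offset 4 + 4 = 8 and occupies 2 bytes.
Bytes at offsets 8..9: 1A CA.
Big-endian: lowest address holds the most-significant byte.
The bytes are already most-significant first: 0x1ACA.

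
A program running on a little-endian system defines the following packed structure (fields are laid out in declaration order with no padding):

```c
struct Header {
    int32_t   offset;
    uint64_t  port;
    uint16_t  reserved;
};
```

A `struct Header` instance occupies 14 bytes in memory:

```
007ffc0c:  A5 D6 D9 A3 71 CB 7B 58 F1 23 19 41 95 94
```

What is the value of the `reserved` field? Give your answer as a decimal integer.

`reserved` follows `offset` (4 B), `port` (8 B), so it starts at offset 4 + 8 = 12 and occupies 2 bytes.
Bytes at offsets 12..13: 95 94.
Little-endian: lowest address holds the least-significant byte.
Reassemble most-significant byte first: 94 95 → 0x9495.
0x9495 = 38037.

38037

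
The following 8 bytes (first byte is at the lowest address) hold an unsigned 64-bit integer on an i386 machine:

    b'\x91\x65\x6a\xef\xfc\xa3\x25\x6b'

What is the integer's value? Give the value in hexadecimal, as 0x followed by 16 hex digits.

0x6B25A3FCEF6A6591

Little-endian: lowest address holds the least-significant byte.
Reassemble most-significant byte first: 6B 25 A3 FC EF 6A 65 91 → 0x6B25A3FCEF6A6591.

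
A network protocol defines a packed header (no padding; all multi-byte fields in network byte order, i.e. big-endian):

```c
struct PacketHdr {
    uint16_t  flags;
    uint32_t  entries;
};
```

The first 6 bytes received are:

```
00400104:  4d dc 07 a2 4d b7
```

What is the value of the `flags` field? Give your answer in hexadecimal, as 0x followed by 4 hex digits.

0x4DDC

`flags` is the first field, at byte offset 0, occupying 2 bytes.
Bytes at offsets 0..1: 4D DC.
In big-endian order the high byte comes first in memory.
The bytes are already most-significant first: 0x4DDC.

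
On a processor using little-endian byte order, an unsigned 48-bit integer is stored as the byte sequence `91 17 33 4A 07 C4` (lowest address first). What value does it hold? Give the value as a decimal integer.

215535588677521

In little-endian order the low byte comes first in memory.
Reassemble most-significant byte first: C4 07 4A 33 17 91 → 0xC4074A331791.
0xC4074A331791 = 215535588677521.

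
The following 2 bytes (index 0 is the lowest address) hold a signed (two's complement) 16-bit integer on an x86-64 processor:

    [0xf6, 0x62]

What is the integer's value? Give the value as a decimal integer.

Little-endian: lowest address holds the least-significant byte.
Reassemble most-significant byte first: 62 F6 → 0x62F6.
0x62F6 = 25334.

25334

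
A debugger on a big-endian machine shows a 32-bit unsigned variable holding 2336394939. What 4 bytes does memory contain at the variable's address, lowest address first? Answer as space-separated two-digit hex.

8B 42 8E BB

2336394939 in hexadecimal, padded to 32 bits, is 0x8B428EBB.
Split into bytes (most-significant first): 8B 42 8E BB.
Big-endian: lowest address holds the most-significant byte.
So the memory order matches the most-significant-first order: 8B 42 8E BB.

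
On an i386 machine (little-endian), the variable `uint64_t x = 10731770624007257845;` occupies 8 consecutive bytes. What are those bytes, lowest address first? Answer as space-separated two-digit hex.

F5 BE EC EE 85 E8 EE 94

10731770624007257845 in hexadecimal, padded to 64 bits, is 0x94EEE885EEECBEF5.
Split into bytes (most-significant first): 94 EE E8 85 EE EC BE F5.
Little-endian: lowest address holds the least-significant byte.
So at ascending addresses the bytes are F5 BE EC EE 85 E8 EE 94.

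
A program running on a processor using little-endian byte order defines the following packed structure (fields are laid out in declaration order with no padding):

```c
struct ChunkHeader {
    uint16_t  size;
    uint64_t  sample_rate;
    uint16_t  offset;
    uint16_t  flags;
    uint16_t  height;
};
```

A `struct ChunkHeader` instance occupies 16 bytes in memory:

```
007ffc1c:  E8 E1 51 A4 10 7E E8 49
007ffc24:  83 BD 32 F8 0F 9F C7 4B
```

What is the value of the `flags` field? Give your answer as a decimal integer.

`flags` follows `size` (2 B), `sample_rate` (8 B), `offset` (2 B), so it starts at offset 2 + 8 + 2 = 12 and occupies 2 bytes.
Bytes at offsets 12..13: 0F 9F.
Little-endian: lowest address holds the least-significant byte.
Reassemble most-significant byte first: 9F 0F → 0x9F0F.
0x9F0F = 40719.

40719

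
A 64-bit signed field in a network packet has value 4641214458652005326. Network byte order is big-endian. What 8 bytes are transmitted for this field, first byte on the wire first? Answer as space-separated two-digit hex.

40 68 E7 F5 BE 5C 13 CE

4641214458652005326 in hexadecimal, padded to 64 bits, is 0x4068E7F5BE5C13CE.
Split into bytes (most-significant first): 40 68 E7 F5 BE 5C 13 CE.
Big-endian: lowest address holds the most-significant byte.
So the memory order matches the most-significant-first order: 40 68 E7 F5 BE 5C 13 CE.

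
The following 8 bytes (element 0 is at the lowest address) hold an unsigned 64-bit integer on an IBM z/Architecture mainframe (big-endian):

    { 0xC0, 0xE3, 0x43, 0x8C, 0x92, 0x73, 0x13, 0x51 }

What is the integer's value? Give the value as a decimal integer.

In big-endian order the high byte comes first in memory.
The bytes are already most-significant first: 0xC0E3438C92731351.
0xC0E3438C92731351 = 13899027146026980177.

13899027146026980177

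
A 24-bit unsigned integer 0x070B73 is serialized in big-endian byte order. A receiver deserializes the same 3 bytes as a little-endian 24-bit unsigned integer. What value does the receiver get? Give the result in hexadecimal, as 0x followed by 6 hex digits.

Stored big-endian, the bytes at ascending addresses are 07 0B 73.
Read back as little-endian, the first byte is least significant, giving 0x730B07.

0x730B07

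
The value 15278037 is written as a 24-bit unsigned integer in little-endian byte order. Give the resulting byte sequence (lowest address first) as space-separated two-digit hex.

15278037 in hexadecimal, padded to 24 bits, is 0xE91FD5.
Split into bytes (most-significant first): E9 1F D5.
Little-endian stores the least-significant byte at the lowest address.
So at ascending addresses the bytes are D5 1F E9.

D5 1F E9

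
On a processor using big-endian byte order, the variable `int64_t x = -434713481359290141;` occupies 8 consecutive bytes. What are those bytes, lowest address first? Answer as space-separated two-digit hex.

Two's complement of -434713481359290141 in 64 bits: 434713481359290141 = 0x0608699BAB7E6F1D; invert → 0xF9F79664548190E2; add 1 → 0xF9F79664548190E3.
Split into bytes (most-significant first): F9 F7 96 64 54 81 90 E3.
Big-endian: lowest address holds the most-significant byte.
So the memory order matches the most-significant-first order: F9 F7 96 64 54 81 90 E3.

F9 F7 96 64 54 81 90 E3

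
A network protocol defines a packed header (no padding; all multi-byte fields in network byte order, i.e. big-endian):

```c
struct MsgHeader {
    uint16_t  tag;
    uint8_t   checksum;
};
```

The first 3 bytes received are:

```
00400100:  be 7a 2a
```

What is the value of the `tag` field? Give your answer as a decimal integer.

48762

`tag` is the first field, at byte offset 0, occupying 2 bytes.
Bytes at offsets 0..1: BE 7A.
Big-endian: lowest address holds the most-significant byte.
The bytes are already most-significant first: 0xBE7A.
0xBE7A = 48762.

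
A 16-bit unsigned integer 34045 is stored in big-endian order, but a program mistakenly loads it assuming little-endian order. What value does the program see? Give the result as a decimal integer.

34045 in 16-bit hexadecimal is 0x84FD.
Stored big-endian, the bytes at ascending addresses are 84 FD.
Read back as little-endian, the first byte is least significant, giving 0xFD84.
0xFD84 = 64900.

64900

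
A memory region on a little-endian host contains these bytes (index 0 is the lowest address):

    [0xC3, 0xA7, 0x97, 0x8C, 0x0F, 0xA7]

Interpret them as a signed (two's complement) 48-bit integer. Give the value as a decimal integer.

Little-endian: lowest address holds the least-significant byte.
Reassemble most-significant byte first: A7 0F 8C 97 A7 C3 → 0xA70F8C97A7C3.
Top bit is set, so as a signed 48-bit value this is 0xA70F8C97A7C3 − 2^48 = -97789751613501.

-97789751613501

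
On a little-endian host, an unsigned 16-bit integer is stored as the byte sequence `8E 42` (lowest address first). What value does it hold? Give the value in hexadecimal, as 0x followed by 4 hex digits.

0x428E

Little-endian: lowest address holds the least-significant byte.
Reassemble most-significant byte first: 42 8E → 0x428E.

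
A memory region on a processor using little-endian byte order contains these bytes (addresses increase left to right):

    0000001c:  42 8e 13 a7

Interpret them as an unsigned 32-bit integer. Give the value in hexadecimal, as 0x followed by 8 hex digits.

0xA7138E42

In little-endian order the low byte comes first in memory.
Reassemble most-significant byte first: A7 13 8E 42 → 0xA7138E42.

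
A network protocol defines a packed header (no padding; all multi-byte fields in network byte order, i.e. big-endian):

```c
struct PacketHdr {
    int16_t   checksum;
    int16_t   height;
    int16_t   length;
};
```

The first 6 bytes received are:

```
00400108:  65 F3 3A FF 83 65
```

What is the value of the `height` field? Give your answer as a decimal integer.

`height` follows `checksum` (2 bytes), so it starts at byte offset 2 and occupies 2 bytes.
Bytes at offsets 2..3: 3A FF.
Big-endian stores the most-significant byte at the lowest address.
The bytes are already most-significant first: 0x3AFF.
0x3AFF = 15103.

15103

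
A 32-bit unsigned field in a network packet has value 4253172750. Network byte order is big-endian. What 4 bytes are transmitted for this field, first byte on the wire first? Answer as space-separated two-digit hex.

4253172750 in hexadecimal, padded to 32 bits, is 0xFD82440E.
Split into bytes (most-significant first): FD 82 44 0E.
Big-endian: lowest address holds the most-significant byte.
So the memory order matches the most-significant-first order: FD 82 44 0E.

FD 82 44 0E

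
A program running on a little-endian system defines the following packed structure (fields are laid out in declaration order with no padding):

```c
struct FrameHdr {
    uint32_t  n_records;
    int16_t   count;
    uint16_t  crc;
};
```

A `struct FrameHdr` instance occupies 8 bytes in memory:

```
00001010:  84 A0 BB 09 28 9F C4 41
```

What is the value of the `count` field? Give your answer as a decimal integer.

`count` follows `n_records` (4 bytes), so it starts at byte offset 4 and occupies 2 bytes.
Bytes at offsets 4..5: 28 9F.
Little-endian stores the least-significant byte at the lowest address.
Reassemble most-significant byte first: 9F 28 → 0x9F28.
Top bit is set, so as a signed 16-bit value this is 0x9F28 − 2^16 = -24792.

-24792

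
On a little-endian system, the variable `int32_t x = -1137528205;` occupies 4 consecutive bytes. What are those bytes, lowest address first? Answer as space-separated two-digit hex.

73 B2 32 BC

Two's complement of -1137528205 in 32 bits: 1137528205 = 0x43CD4D8D; invert → 0xBC32B272; add 1 → 0xBC32B273.
Split into bytes (most-significant first): BC 32 B2 73.
Little-endian stores the least-significant byte at the lowest address.
So at ascending addresses the bytes are 73 B2 32 BC.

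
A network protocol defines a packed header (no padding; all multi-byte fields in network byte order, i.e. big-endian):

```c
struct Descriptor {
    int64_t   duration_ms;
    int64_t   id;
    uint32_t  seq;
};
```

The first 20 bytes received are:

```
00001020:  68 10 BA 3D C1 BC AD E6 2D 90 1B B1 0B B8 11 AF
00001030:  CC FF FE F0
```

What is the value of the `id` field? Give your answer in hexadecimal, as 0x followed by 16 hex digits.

0x2D901BB10BB811AF

`id` follows `duration_ms` (8 bytes), so it starts at byte offset 8 and occupies 8 bytes.
Bytes at offsets 8..15: 2D 90 1B B1 0B B8 11 AF.
Big-endian: lowest address holds the most-significant byte.
The bytes are already most-significant first: 0x2D901BB10BB811AF.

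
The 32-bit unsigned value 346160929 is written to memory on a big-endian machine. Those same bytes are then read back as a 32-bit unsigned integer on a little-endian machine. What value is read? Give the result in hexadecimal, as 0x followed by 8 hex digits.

346160929 in 32-bit hexadecimal is 0x14A1FF21.
Stored big-endian, the bytes at ascending addresses are 14 A1 FF 21.
Read back as little-endian, the first byte is least significant, giving 0x21FFA114.

0x21FFA114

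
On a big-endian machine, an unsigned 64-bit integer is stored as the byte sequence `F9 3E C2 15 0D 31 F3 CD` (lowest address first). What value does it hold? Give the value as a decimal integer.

In big-endian order the high byte comes first in memory.
The bytes are already most-significant first: 0xF93EC2150D31F3CD.
0xF93EC2150D31F3CD = 17960005759671595981.

17960005759671595981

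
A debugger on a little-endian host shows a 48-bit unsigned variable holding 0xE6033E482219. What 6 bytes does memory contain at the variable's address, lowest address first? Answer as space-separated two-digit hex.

19 22 48 3E 03 E6

Split into bytes (most-significant first): E6 03 3E 48 22 19.
In little-endian order the low byte comes first in memory.
So at ascending addresses the bytes are 19 22 48 3E 03 E6.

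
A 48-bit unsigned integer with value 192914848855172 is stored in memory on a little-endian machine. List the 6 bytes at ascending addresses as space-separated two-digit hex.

84 B4 09 7D 74 AF

192914848855172 in hexadecimal, padded to 48 bits, is 0xAF747D09B484.
Split into bytes (most-significant first): AF 74 7D 09 B4 84.
Little-endian stores the least-significant byte at the lowest address.
So at ascending addresses the bytes are 84 B4 09 7D 74 AF.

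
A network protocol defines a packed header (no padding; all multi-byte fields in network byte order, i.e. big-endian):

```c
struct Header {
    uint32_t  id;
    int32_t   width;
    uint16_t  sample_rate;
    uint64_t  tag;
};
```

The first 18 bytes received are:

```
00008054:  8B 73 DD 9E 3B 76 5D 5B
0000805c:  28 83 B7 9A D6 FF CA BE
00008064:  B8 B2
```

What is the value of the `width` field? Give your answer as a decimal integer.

997612891

`width` follows `id` (4 bytes), so it starts at byte offset 4 and occupies 4 bytes.
Bytes at offsets 4..7: 3B 76 5D 5B.
Big-endian stores the most-significant byte at the lowest address.
The bytes are already most-significant first: 0x3B765D5B.
0x3B765D5B = 997612891.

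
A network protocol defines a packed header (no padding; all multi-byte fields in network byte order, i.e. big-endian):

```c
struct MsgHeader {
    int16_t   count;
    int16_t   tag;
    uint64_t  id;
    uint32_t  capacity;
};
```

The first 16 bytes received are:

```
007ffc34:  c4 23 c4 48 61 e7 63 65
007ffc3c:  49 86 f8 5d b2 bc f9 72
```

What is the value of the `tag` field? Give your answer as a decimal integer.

-15288

`tag` follows `count` (2 bytes), so it starts at byte offset 2 and occupies 2 bytes.
Bytes at offsets 2..3: C4 48.
Big-endian stores the most-significant byte at the lowest address.
The bytes are already most-significant first: 0xC448.
Top bit is set, so as a signed 16-bit value this is 0xC448 − 2^16 = -15288.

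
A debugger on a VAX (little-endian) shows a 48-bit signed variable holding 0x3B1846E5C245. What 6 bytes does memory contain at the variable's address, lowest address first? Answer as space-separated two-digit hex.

45 C2 E5 46 18 3B

Split into bytes (most-significant first): 3B 18 46 E5 C2 45.
In little-endian order the low byte comes first in memory.
So at ascending addresses the bytes are 45 C2 E5 46 18 3B.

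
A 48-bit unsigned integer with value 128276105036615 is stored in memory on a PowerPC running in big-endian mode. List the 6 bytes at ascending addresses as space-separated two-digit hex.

74 AA 9B AC 83 47

128276105036615 in hexadecimal, padded to 48 bits, is 0x74AA9BAC8347.
Split into bytes (most-significant first): 74 AA 9B AC 83 47.
Big-endian: lowest address holds the most-significant byte.
So the memory order matches the most-significant-first order: 74 AA 9B AC 83 47.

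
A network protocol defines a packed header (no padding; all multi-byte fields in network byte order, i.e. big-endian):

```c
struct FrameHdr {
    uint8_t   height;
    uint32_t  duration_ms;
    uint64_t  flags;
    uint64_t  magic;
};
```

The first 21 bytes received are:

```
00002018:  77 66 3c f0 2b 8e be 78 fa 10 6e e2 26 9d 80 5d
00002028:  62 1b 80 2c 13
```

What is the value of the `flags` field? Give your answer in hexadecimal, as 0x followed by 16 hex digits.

`flags` follows `height` (1 B), `duration_ms` (4 B), so it starts at offset 1 + 4 = 5 and occupies 8 bytes.
Bytes at offsets 5..12: 8E BE 78 FA 10 6E E2 26.
In big-endian order the high byte comes first in memory.
The bytes are already most-significant first: 0x8EBE78FA106EE226.

0x8EBE78FA106EE226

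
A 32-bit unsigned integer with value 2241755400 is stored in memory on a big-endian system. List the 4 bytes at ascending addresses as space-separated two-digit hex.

2241755400 in hexadecimal, padded to 32 bits, is 0x859E7908.
Split into bytes (most-significant first): 85 9E 79 08.
Big-endian: lowest address holds the most-significant byte.
So the memory order matches the most-significant-first order: 85 9E 79 08.

85 9E 79 08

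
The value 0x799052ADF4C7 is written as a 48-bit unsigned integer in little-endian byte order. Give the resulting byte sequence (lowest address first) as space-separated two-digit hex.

C7 F4 AD 52 90 79

Split into bytes (most-significant first): 79 90 52 AD F4 C7.
Little-endian stores the least-significant byte at the lowest address.
So at ascending addresses the bytes are C7 F4 AD 52 90 79.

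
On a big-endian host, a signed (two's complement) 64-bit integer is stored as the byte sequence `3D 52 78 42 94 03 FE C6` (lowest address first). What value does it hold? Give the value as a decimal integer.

4418726411750342342

In big-endian order the high byte comes first in memory.
The bytes are already most-significant first: 0x3D5278429403FEC6.
0x3D5278429403FEC6 = 4418726411750342342.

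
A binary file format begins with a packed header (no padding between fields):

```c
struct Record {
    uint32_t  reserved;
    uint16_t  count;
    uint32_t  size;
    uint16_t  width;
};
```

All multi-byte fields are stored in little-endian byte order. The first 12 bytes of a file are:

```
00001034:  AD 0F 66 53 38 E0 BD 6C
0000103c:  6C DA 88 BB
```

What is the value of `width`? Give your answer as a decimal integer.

`width` follows `reserved` (4 B), `count` (2 B), `size` (4 B), so it starts at offset 4 + 2 + 4 = 10 and occupies 2 bytes.
Bytes at offsets 10..11: 88 BB.
In little-endian order the low byte comes first in memory.
Reassemble most-significant byte first: BB 88 → 0xBB88.
0xBB88 = 48008.

48008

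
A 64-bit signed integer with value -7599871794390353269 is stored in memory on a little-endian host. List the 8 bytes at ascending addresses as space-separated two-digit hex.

Two's complement of -7599871794390353269 in 64 bits: 7599871794390353269 = 0x69782B219325C575; invert → 0x9687D4DE6CDA3A8A; add 1 → 0x9687D4DE6CDA3A8B.
Split into bytes (most-significant first): 96 87 D4 DE 6C DA 3A 8B.
In little-endian order the low byte comes first in memory.
So at ascending addresses the bytes are 8B 3A DA 6C DE D4 87 96.

8B 3A DA 6C DE D4 87 96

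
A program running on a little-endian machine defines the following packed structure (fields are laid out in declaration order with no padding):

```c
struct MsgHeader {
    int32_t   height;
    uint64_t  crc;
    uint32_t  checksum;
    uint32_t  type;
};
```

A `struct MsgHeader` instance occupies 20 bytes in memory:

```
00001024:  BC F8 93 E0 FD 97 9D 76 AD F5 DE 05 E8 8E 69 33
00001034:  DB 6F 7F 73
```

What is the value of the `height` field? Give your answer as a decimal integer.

-527173444

`height` is the first field, at byte offset 0, occupying 4 bytes.
Bytes at offsets 0..3: BC F8 93 E0.
Little-endian stores the least-significant byte at the lowest address.
Reassemble most-significant byte first: E0 93 F8 BC → 0xE093F8BC.
Top bit is set, so as a signed 32-bit value this is 0xE093F8BC − 2^32 = -527173444.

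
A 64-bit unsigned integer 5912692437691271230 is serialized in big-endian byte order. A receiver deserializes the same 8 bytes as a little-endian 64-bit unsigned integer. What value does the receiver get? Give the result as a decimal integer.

4470028232147209810

5912692437691271230 in 64-bit hexadecimal is 0x520E1A71FEBA083E.
Stored big-endian, the bytes at ascending addresses are 52 0E 1A 71 FE BA 08 3E.
Read back as little-endian, the first byte is least significant, giving 0x3E08BAFE711A0E52.
0x3E08BAFE711A0E52 = 4470028232147209810.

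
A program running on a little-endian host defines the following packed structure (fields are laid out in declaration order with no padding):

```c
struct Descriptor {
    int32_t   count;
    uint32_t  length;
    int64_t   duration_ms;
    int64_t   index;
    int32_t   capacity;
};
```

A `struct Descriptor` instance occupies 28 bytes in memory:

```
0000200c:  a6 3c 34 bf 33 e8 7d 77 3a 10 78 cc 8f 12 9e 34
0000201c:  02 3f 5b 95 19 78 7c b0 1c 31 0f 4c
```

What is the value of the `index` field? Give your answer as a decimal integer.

`index` follows `count` (4 B), `length` (4 B), `duration_ms` (8 B), so it starts at offset 4 + 4 + 8 = 16 and occupies 8 bytes.
Bytes at offsets 16..23: 02 3F 5B 95 19 78 7C B0.
Little-endian stores the least-significant byte at the lowest address.
Reassemble most-significant byte first: B0 7C 78 19 95 5B 3F 02 → 0xB07C7819955B3F02.
Top bit is set, so as a signed 64-bit value this is 0xB07C7819955B3F02 − 2^64 = -5729572574646812926.

-5729572574646812926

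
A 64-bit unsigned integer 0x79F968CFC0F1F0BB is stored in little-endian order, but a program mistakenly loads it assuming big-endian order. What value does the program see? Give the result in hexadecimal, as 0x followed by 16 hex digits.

0xBBF0F1C0CF68F979

Stored little-endian, the bytes at ascending addresses are BB F0 F1 C0 CF 68 F9 79.
Read back as big-endian, the last byte is least significant, giving 0xBBF0F1C0CF68F979.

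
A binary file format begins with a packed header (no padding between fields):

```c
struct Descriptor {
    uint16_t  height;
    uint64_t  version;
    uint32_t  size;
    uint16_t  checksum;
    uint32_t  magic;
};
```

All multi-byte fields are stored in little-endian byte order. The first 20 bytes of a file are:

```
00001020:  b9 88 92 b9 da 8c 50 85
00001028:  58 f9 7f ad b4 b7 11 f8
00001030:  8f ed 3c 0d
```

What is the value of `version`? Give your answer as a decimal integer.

`version` follows `height` (2 bytes), so it starts at byte offset 2 and occupies 8 bytes.
Bytes at offsets 2..9: 92 B9 DA 8C 50 85 58 F9.
In little-endian order the low byte comes first in memory.
Reassemble most-significant byte first: F9 58 85 50 8C DA B9 92 → 0xF95885508CDAB992.
0xF95885508CDAB992 = 17967257294401616274.

17967257294401616274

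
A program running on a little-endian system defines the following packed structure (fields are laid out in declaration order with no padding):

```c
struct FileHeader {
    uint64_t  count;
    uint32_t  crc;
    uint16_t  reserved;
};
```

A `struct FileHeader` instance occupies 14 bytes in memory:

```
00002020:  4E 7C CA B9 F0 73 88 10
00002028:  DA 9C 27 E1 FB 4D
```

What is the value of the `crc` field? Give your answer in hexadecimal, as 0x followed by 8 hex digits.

`crc` follows `count` (8 bytes), so it starts at byte offset 8 and occupies 4 bytes.
Bytes at offsets 8..11: DA 9C 27 E1.
Little-endian stores the least-significant byte at the lowest address.
Reassemble most-significant byte first: E1 27 9C DA → 0xE1279CDA.

0xE1279CDA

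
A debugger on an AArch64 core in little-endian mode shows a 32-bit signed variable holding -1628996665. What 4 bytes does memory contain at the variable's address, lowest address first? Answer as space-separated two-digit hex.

C7 7B E7 9E

Two's complement of -1628996665 in 32 bits: 1628996665 = 0x61188439; invert → 0x9EE77BC6; add 1 → 0x9EE77BC7.
Split into bytes (most-significant first): 9E E7 7B C7.
Little-endian: lowest address holds the least-significant byte.
So at ascending addresses the bytes are C7 7B E7 9E.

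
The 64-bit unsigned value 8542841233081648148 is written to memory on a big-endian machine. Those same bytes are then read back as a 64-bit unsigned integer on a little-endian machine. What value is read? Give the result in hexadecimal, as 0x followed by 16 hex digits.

0x144464EED6448E76

8542841233081648148 in 64-bit hexadecimal is 0x768E44D6EE644414.
Stored big-endian, the bytes at ascending addresses are 76 8E 44 D6 EE 64 44 14.
Read back as little-endian, the first byte is least significant, giving 0x144464EED6448E76.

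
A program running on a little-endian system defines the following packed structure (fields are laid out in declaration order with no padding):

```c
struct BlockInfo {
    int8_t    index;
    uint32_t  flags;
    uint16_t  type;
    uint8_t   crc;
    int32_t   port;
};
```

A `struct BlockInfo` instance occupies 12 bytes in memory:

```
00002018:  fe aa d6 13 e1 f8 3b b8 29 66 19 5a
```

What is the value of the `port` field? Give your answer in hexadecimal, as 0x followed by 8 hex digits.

0x5A196629

`port` follows `index` (1 B), `flags` (4 B), `type` (2 B), `crc` (1 B), so it starts at offset 1 + 4 + 2 + 1 = 8 and occupies 4 bytes.
Bytes at offsets 8..11: 29 66 19 5A.
In little-endian order the low byte comes first in memory.
Reassemble most-significant byte first: 5A 19 66 29 → 0x5A196629.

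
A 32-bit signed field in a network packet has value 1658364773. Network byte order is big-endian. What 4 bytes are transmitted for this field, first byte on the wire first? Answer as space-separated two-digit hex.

1658364773 in hexadecimal, padded to 32 bits, is 0x62D8A365.
Split into bytes (most-significant first): 62 D8 A3 65.
Big-endian: lowest address holds the most-significant byte.
So the memory order matches the most-significant-first order: 62 D8 A3 65.

62 D8 A3 65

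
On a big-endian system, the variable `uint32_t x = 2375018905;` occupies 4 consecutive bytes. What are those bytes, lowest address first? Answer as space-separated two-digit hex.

8D 8F E9 99

2375018905 in hexadecimal, padded to 32 bits, is 0x8D8FE999.
Split into bytes (most-significant first): 8D 8F E9 99.
Big-endian stores the most-significant byte at the lowest address.
So the memory order matches the most-significant-first order: 8D 8F E9 99.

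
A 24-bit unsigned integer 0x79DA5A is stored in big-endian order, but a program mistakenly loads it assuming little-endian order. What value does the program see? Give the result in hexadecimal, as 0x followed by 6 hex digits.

0x5ADA79

Stored big-endian, the bytes at ascending addresses are 79 DA 5A.
Read back as little-endian, the first byte is least significant, giving 0x5ADA79.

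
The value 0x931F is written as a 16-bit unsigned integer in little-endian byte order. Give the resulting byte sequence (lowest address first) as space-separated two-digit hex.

Split into bytes (most-significant first): 93 1F.
In little-endian order the low byte comes first in memory.
So at ascending addresses the bytes are 1F 93.

1F 93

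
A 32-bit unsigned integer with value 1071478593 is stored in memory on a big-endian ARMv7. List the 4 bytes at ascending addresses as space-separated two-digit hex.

3F DD 77 41

1071478593 in hexadecimal, padded to 32 bits, is 0x3FDD7741.
Split into bytes (most-significant first): 3F DD 77 41.
Big-endian: lowest address holds the most-significant byte.
So the memory order matches the most-significant-first order: 3F DD 77 41.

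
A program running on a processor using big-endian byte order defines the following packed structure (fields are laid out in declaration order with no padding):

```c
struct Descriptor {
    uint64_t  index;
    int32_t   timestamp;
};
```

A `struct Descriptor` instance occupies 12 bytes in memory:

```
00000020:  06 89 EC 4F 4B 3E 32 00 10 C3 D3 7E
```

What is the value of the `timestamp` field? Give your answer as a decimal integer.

`timestamp` follows `index` (8 bytes), so it starts at byte offset 8 and occupies 4 bytes.
Bytes at offsets 8..11: 10 C3 D3 7E.
Big-endian stores the most-significant byte at the lowest address.
The bytes are already most-significant first: 0x10C3D37E.
0x10C3D37E = 281269118.

281269118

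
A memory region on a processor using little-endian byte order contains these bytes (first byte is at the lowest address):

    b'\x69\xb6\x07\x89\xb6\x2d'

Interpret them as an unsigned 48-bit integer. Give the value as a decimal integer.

In little-endian order the low byte comes first in memory.
Reassemble most-significant byte first: 2D B6 89 07 B6 69 → 0x2DB68907B669.
0x2DB68907B669 = 50262006281833.

50262006281833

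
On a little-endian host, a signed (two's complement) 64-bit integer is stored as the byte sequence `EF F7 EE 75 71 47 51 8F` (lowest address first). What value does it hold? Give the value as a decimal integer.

-8119630100536821777

In little-endian order the low byte comes first in memory.
Reassemble most-significant byte first: 8F 51 47 71 75 EE F7 EF → 0x8F51477175EEF7EF.
Top bit is set, so as a signed 64-bit value this is 0x8F51477175EEF7EF − 2^64 = -8119630100536821777.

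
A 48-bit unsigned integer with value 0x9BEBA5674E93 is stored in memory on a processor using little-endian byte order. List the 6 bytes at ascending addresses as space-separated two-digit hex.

Split into bytes (most-significant first): 9B EB A5 67 4E 93.
Little-endian stores the least-significant byte at the lowest address.
So at ascending addresses the bytes are 93 4E 67 A5 EB 9B.

93 4E 67 A5 EB 9B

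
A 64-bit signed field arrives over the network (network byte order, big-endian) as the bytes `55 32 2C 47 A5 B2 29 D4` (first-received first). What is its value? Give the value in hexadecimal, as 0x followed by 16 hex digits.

0x55322C47A5B229D4

Big-endian stores the most-significant byte at the lowest address.
The bytes are already most-significant first: 0x55322C47A5B229D4.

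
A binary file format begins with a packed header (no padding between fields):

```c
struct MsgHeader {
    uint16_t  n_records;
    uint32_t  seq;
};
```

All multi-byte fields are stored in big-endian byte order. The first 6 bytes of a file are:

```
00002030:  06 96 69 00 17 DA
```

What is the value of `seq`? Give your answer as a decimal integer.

`seq` follows `n_records` (2 bytes), so it starts at byte offset 2 and occupies 4 bytes.
Bytes at offsets 2..5: 69 00 17 DA.
Big-endian stores the most-significant byte at the lowest address.
The bytes are already most-significant first: 0x690017DA.
0x690017DA = 1761613786.

1761613786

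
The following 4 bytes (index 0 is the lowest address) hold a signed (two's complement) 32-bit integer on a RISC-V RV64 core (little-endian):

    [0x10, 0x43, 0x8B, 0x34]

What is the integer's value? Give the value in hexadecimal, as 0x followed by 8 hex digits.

0x348B4310

In little-endian order the low byte comes first in memory.
Reassemble most-significant byte first: 34 8B 43 10 → 0x348B4310.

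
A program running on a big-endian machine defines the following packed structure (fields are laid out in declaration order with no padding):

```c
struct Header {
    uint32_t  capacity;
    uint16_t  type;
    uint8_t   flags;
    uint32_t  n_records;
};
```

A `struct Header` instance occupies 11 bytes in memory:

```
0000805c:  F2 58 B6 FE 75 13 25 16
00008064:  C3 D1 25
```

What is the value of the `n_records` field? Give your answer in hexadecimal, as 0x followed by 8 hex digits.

0x16C3D125

`n_records` follows `capacity` (4 B), `type` (2 B), `flags` (1 B), so it starts at offset 4 + 2 + 1 = 7 and occupies 4 bytes.
Bytes at offsets 7..10: 16 C3 D1 25.
In big-endian order the high byte comes first in memory.
The bytes are already most-significant first: 0x16C3D125.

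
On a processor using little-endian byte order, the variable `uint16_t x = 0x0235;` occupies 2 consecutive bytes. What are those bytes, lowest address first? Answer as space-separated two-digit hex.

35 02

Split into bytes (most-significant first): 02 35.
Little-endian stores the least-significant byte at the lowest address.
So at ascending addresses the bytes are 35 02.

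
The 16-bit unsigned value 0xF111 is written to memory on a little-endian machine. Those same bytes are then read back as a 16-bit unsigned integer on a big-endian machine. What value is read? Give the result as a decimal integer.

4593

Stored little-endian, the bytes at ascending addresses are 11 F1.
Read back as big-endian, the last byte is least significant, giving 0x11F1.
0x11F1 = 4593.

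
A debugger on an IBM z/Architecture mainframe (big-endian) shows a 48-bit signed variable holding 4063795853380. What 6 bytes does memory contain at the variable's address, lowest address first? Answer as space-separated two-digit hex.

03 B2 2D 1B B8 44

4063795853380 in hexadecimal, padded to 48 bits, is 0x03B22D1BB844.
Split into bytes (most-significant first): 03 B2 2D 1B B8 44.
Big-endian: lowest address holds the most-significant byte.
So the memory order matches the most-significant-first order: 03 B2 2D 1B B8 44.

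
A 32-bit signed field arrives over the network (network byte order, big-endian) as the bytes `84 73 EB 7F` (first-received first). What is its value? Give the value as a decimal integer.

-2072777857

In big-endian order the high byte comes first in memory.
The bytes are already most-significant first: 0x8473EB7F.
Top bit is set, so as a signed 32-bit value this is 0x8473EB7F − 2^32 = -2072777857.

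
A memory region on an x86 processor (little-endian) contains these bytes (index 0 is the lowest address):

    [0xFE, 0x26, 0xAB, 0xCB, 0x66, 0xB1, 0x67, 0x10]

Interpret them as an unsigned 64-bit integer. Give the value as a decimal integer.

Little-endian: lowest address holds the least-significant byte.
Reassemble most-significant byte first: 10 67 B1 66 CB AB 26 FE → 0x1067B166CBAB26FE.
0x1067B166CBAB26FE = 1182108482269816574.

1182108482269816574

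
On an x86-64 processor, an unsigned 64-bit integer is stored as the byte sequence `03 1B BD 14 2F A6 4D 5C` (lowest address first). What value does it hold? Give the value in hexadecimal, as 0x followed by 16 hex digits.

In little-endian order the low byte comes first in memory.
Reassemble most-significant byte first: 5C 4D A6 2F 14 BD 1B 03 → 0x5C4DA62F14BD1B03.

0x5C4DA62F14BD1B03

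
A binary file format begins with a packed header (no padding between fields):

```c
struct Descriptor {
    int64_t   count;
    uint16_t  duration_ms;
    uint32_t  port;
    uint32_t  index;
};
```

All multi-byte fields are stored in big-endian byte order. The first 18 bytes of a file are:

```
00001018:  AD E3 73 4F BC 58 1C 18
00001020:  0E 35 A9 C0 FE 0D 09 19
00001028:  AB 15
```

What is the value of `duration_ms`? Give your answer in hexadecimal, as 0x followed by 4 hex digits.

0x0E35

`duration_ms` follows `count` (8 bytes), so it starts at byte offset 8 and occupies 2 bytes.
Bytes at offsets 8..9: 0E 35.
Big-endian stores the most-significant byte at the lowest address.
The bytes are already most-significant first: 0x0E35.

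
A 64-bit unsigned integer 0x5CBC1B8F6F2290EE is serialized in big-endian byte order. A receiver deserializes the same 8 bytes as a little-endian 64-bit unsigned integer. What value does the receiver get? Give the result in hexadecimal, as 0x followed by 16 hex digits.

0xEE90226F8F1BBC5C

Stored big-endian, the bytes at ascending addresses are 5C BC 1B 8F 6F 22 90 EE.
Read back as little-endian, the first byte is least significant, giving 0xEE90226F8F1BBC5C.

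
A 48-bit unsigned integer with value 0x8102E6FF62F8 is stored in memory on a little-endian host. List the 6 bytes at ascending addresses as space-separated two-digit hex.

Split into bytes (most-significant first): 81 02 E6 FF 62 F8.
In little-endian order the low byte comes first in memory.
So at ascending addresses the bytes are F8 62 FF E6 02 81.

F8 62 FF E6 02 81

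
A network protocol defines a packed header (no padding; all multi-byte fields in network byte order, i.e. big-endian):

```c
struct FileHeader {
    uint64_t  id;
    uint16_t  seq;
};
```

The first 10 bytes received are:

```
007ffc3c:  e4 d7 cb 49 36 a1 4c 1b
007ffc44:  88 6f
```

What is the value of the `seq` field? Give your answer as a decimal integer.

`seq` follows `id` (8 bytes), so it starts at byte offset 8 and occupies 2 bytes.
Bytes at offsets 8..9: 88 6F.
In big-endian order the high byte comes first in memory.
The bytes are already most-significant first: 0x886F.
0x886F = 34927.

34927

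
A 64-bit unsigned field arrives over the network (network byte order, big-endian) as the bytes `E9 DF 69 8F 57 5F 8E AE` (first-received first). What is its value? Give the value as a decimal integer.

Big-endian stores the most-significant byte at the lowest address.
The bytes are already most-significant first: 0xE9DF698F575F8EAE.
0xE9DF698F575F8EAE = 16852304395010805422.

16852304395010805422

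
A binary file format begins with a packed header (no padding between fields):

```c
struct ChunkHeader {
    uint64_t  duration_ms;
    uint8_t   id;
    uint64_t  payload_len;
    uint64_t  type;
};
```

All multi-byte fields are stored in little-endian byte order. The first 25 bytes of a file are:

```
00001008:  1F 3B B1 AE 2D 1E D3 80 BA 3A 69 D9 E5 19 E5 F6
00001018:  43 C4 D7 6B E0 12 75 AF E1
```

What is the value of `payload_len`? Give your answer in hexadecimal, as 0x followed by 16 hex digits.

`payload_len` follows `duration_ms` (8 B), `id` (1 B), so it starts at offset 8 + 1 = 9 and occupies 8 bytes.
Bytes at offsets 9..16: 3A 69 D9 E5 19 E5 F6 43.
Little-endian stores the least-significant byte at the lowest address.
Reassemble most-significant byte first: 43 F6 E5 19 E5 D9 69 3A → 0x43F6E519E5D9693A.

0x43F6E519E5D9693A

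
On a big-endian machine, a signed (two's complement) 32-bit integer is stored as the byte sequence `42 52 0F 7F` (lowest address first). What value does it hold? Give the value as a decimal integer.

1112674175

Big-endian stores the most-significant byte at the lowest address.
The bytes are already most-significant first: 0x42520F7F.
0x42520F7F = 1112674175.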